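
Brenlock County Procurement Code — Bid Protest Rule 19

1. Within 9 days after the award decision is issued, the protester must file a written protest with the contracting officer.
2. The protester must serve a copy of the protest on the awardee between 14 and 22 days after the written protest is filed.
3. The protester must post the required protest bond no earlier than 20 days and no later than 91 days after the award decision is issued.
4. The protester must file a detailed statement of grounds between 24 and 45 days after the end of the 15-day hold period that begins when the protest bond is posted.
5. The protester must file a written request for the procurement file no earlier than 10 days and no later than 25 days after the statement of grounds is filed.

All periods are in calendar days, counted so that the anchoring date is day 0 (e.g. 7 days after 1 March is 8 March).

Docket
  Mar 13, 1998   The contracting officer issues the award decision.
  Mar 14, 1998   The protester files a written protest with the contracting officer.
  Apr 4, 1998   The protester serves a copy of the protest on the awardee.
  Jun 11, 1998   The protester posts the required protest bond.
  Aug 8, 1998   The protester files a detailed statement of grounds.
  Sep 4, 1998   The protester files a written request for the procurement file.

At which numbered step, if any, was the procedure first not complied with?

Step 1: 9 days after Mar 13, 1998 (when the award decision is issued) is Mar 22, 1998; done Mar 14, 1998 — timely.
Step 2: the window is 14–22 days after Mar 14, 1998 (when the written protest is filed), so Mar 28, 1998 through Apr 5, 1998; done Apr 4, 1998, which is between those dates.
Step 3: the window is 20–91 days after Mar 13, 1998 (when the award decision is issued), so Apr 2, 1998 through Jun 12, 1998; done Jun 11, 1998, which is between those dates.
Step 4: the window is 24–45 days after Jun 26, 1998 (end of the 15-day hold period, which began when the protest bond is posted on Jun 11, 1998), so Jul 20, 1998 through Aug 10, 1998; Aug 8, 1998 falls inside that range.
Step 5: the window is 10–25 days after Aug 8, 1998 (when the statement of grounds is filed), so Aug 18, 1998 through Sep 2, 1998; done Sep 4, 1998 — 2 days after the window closed.

Step 5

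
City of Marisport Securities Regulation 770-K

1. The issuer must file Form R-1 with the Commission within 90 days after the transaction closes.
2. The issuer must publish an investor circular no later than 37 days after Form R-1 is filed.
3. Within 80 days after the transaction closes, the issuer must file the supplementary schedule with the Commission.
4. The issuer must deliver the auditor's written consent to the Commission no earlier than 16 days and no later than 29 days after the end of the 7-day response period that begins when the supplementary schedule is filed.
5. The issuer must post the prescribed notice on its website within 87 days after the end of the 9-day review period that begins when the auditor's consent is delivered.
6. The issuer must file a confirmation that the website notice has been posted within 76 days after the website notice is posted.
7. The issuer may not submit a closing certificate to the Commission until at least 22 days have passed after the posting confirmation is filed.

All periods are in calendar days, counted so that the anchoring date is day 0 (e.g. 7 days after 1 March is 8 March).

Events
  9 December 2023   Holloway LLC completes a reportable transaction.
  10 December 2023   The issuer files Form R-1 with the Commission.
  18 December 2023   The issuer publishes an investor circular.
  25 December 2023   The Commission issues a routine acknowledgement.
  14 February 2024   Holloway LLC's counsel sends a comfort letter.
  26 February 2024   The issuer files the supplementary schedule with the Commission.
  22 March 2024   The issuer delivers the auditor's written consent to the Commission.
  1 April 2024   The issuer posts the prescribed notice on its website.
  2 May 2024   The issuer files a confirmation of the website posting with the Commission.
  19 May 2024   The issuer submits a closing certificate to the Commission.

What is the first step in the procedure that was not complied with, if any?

(1) due by 9 December 2023 + 90 days = 8 March 2024; completed 10 December 2023, before the deadline.
(2) due by 10 December 2023 + 37 days = 16 January 2024; done 18 December 2023 — timely.
(3) due by 9 December 2023 + 80 days = 27 February 2024; 26 February 2024 is within that limit.
(4) the permitted window runs from 4 March 2024 + 16 = 20 March 2024 to 4 March 2024 + 29 = 2 April 2024; done 22 March 2024 — within the window.
(5) due by 31 March 2024 + 87 days = 26 June 2024; 1 April 2024 is within that limit.
(6) due by 1 April 2024 + 76 days = 16 June 2024; 2 May 2024 is within that limit.
(7) permitted from 2 May 2024 + 22 days = 24 May 2024 onward; done 19 May 2024 — 5 days too early.
Later steps need not be reached.

Step 7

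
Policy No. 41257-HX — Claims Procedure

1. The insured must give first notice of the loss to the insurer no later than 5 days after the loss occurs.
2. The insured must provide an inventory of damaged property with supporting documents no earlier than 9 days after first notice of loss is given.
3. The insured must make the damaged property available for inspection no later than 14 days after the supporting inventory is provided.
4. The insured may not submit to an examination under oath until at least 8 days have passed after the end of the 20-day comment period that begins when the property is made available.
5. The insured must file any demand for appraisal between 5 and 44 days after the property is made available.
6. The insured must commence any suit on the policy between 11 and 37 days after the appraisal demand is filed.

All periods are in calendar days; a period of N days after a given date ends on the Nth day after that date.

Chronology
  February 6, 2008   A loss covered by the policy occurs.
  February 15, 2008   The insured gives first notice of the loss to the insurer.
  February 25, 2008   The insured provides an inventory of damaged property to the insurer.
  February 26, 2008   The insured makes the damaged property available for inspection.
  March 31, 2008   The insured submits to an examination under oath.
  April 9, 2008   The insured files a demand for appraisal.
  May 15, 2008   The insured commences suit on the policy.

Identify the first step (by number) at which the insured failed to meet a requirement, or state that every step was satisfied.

Step 1

(1) due by February 6, 2008 + 5 days = February 11, 2008; done February 15, 2008 — 4 days late.
The analysis stops there.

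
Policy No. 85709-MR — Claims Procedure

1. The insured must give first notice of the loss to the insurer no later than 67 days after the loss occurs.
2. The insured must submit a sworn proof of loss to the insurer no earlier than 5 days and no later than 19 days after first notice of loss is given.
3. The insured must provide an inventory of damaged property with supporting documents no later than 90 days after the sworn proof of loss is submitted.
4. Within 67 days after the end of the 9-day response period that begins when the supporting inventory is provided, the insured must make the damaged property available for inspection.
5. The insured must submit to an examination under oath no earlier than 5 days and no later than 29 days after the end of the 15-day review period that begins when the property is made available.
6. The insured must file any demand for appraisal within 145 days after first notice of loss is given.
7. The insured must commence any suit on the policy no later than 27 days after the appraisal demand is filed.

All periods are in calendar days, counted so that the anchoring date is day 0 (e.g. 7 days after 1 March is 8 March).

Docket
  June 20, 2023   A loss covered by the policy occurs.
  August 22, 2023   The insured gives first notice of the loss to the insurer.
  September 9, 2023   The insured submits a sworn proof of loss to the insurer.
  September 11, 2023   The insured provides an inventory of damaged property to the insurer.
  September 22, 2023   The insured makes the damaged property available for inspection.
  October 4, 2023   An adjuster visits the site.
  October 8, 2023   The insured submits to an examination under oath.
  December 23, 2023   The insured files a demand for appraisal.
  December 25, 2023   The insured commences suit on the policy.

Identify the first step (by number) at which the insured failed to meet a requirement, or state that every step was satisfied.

Step 1: 67 days after June 20, 2023 (when the loss occurs) is August 26, 2023; completed August 22, 2023, before the deadline.
Step 2: the window is 5–19 days after August 22, 2023 (when first notice of loss is given), so August 27, 2023 through September 10, 2023; done September 9, 2023, which is between those dates.
Step 3: 90 days after September 9, 2023 (when the sworn proof of loss is submitted) is December 8, 2023; September 11, 2023 is within that limit.
Step 4: 67 days after September 20, 2023 (end of the 9-day response period, which began when the supporting inventory is provided on September 11, 2023) is November 26, 2023; September 22, 2023 is within that limit.
Step 5: the window is 5–29 days after October 7, 2023 (end of the 15-day review period, which began when the property is made available on September 22, 2023), so October 12, 2023 through November 5, 2023; October 8, 2023 is 4 days too early.

Step 5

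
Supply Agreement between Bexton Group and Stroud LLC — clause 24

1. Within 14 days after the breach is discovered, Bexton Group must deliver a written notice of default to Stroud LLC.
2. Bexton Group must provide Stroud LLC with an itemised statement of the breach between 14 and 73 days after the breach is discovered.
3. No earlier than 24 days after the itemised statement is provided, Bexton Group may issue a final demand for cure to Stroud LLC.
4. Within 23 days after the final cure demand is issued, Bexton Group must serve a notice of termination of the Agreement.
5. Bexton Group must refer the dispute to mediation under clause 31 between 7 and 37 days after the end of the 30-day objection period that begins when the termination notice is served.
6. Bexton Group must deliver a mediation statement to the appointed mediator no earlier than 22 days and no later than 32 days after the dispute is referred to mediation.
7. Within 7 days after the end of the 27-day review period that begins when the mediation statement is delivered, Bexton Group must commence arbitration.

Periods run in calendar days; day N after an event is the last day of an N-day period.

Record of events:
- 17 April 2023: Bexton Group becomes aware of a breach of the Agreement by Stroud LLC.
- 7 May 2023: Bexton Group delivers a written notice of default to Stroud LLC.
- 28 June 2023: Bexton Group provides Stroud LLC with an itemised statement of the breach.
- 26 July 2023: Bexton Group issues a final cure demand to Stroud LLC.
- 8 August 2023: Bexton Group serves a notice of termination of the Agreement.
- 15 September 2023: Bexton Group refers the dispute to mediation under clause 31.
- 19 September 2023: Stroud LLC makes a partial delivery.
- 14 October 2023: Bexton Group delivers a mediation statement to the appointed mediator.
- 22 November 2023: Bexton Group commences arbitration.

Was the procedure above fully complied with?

Step 1 — counting 14 days from 17 April 2023 (when the breach is discovered) gives a deadline of 1 May 2023; not done until 7 May 2023, 6 days after the deadline.

No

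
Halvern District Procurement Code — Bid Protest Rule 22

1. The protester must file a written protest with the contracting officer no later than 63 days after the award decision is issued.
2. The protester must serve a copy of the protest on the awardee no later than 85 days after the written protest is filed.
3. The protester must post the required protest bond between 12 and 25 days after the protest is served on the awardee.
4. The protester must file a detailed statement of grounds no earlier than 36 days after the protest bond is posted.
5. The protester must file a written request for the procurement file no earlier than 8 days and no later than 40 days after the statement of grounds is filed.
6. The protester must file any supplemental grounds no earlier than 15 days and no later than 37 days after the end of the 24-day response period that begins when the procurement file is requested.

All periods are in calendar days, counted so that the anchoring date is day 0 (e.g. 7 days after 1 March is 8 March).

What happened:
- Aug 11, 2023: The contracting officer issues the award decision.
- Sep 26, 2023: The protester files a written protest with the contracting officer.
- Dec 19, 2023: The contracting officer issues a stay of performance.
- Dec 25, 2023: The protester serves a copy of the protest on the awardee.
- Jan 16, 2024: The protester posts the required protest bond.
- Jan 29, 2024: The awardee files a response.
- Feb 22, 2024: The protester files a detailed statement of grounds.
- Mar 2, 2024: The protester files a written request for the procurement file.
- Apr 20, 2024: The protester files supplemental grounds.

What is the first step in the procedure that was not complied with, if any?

Step 2

Step 1 — counting 63 days from Aug 11, 2023 (when the award decision is issued) gives a deadline of Oct 13, 2023; Sep 26, 2023 is within that limit.
Step 2 — counting 85 days from Sep 26, 2023 (when the written protest is filed) gives a deadline of Dec 20, 2023; done Dec 25, 2023 — 5 days late.
Later steps need not be reached.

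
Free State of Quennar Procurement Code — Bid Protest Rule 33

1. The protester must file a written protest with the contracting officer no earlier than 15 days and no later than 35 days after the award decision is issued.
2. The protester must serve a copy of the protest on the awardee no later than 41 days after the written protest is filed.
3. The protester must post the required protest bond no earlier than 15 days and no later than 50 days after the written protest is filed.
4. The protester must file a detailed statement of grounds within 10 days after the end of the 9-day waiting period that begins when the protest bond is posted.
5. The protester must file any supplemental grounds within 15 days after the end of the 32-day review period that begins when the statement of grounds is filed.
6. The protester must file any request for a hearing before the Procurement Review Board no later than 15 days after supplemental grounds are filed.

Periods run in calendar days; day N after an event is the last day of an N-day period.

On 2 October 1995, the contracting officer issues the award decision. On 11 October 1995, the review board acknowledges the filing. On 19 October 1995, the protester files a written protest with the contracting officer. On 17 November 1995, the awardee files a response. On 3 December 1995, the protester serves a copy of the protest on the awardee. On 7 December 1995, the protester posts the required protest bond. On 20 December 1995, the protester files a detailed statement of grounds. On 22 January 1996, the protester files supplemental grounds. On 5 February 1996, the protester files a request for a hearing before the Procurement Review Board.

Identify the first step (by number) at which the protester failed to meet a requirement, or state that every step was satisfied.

Step 2

Step 1 — 15 and 35 days from 2 October 1995 (when the award decision is issued) are 17 October 1995 and 6 November 1995 respectively; done 19 October 1995 — within the window.
Step 2 — counting 41 days from 19 October 1995 (when the written protest is filed) gives a deadline of 29 November 1995; done 3 December 1995 — 4 days late.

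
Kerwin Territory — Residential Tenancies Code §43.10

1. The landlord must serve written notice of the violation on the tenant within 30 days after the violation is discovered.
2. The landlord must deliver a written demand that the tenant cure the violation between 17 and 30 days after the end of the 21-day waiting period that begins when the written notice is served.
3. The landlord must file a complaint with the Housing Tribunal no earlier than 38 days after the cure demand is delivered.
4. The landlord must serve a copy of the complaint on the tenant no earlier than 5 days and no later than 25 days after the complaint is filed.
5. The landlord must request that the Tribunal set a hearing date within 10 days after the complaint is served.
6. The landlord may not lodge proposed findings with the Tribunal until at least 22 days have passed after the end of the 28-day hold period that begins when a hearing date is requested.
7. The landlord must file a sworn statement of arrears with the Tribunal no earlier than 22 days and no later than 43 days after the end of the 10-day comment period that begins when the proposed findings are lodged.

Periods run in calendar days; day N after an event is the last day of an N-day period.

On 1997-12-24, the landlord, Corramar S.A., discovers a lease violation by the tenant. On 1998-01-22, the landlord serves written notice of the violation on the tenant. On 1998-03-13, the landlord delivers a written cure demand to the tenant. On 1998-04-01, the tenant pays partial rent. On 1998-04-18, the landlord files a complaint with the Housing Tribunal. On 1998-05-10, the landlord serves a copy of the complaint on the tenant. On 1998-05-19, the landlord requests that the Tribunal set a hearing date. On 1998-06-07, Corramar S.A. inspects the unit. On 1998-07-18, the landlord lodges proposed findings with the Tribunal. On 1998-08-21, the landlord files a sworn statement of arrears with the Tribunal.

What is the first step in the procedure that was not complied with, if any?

Step 3

Step 1 — counting 30 days from 1997-12-24 (when the violation is discovered) gives a deadline of 1998-01-23; completed 1998-01-22, before the deadline.
Step 2 — 17 and 30 days from 1998-02-12 (end of the 21-day waiting period, which began when the written notice is served on 1998-01-22) are 1998-03-01 and 1998-03-14 respectively; 1998-03-13 falls inside that range.
Step 3 — must wait 38 days from 1998-03-13 (when the cure demand is delivered), so not before 1998-04-20; acted on 1998-04-18, 2 days prematurely.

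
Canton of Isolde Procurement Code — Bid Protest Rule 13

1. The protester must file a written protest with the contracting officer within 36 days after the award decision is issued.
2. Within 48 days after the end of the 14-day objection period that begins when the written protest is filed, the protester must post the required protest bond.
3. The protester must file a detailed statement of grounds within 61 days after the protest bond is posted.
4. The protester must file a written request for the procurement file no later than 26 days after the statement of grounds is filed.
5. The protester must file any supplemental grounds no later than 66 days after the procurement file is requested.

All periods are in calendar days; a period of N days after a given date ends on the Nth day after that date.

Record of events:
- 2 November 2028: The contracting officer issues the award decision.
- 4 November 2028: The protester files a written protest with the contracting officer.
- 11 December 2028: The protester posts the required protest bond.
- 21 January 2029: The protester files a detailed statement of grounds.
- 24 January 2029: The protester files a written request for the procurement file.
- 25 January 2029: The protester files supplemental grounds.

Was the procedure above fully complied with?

Yes

Step 1 — counting 36 days from 2 November 2028 (when the award decision is issued) gives a deadline of 8 December 2028; 4 November 2028 is within that limit.
Step 2 — counting 48 days from 18 November 2028 (end of the 14-day objection period, which began when the written protest is filed on 4 November 2028) gives a deadline of 5 January 2029; completed 11 December 2028, before the deadline.
Step 3 — counting 61 days from 11 December 2028 (when the protest bond is posted) gives a deadline of 10 February 2029; done 21 January 2029 — timely.
Step 4 — counting 26 days from 21 January 2029 (when the statement of grounds is filed) gives a deadline of 16 February 2029; done 24 January 2029 — timely.
Step 5 — counting 66 days from 24 January 2029 (when the procurement file is requested) gives a deadline of 31 March 2029; done 25 January 2029 — timely.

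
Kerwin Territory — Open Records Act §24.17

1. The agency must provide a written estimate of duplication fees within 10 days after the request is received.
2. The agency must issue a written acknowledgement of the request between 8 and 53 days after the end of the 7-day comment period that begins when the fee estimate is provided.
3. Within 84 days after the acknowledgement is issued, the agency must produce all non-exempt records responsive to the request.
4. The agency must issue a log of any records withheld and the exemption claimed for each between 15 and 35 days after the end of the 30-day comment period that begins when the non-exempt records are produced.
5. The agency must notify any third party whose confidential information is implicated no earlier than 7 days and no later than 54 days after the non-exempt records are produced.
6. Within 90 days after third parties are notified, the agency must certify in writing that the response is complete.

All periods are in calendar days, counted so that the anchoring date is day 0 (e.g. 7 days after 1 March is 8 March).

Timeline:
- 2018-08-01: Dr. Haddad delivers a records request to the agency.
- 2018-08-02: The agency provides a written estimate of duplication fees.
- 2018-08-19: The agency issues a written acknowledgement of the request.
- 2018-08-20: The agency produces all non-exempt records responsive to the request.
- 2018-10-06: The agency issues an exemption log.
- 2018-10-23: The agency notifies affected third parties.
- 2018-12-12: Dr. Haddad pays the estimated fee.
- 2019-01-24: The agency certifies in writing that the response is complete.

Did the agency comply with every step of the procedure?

No

Step 1: 10 days after 2018-08-01 (when the request is received) is 2018-08-11; 2018-08-02 is within that limit.
Step 2: the window is 8–53 days after 2018-08-09 (end of the 7-day comment period, which began when the fee estimate is provided on 2018-08-02), so 2018-08-17 through 2018-10-01; 2018-08-19 falls inside that range.
Step 3: 84 days after 2018-08-19 (when the acknowledgement is issued) is 2018-11-11; 2018-08-20 is within that limit.
Step 4: the window is 15–35 days after 2018-09-19 (end of the 30-day comment period, which began when the non-exempt records are produced on 2018-08-20), so 2018-10-04 through 2018-10-24; done 2018-10-06 — within the window.
Step 5: the window is 7–54 days after 2018-08-20 (when the non-exempt records are produced), so 2018-08-27 through 2018-10-13; done 2018-10-23 — 10 days after the window closed.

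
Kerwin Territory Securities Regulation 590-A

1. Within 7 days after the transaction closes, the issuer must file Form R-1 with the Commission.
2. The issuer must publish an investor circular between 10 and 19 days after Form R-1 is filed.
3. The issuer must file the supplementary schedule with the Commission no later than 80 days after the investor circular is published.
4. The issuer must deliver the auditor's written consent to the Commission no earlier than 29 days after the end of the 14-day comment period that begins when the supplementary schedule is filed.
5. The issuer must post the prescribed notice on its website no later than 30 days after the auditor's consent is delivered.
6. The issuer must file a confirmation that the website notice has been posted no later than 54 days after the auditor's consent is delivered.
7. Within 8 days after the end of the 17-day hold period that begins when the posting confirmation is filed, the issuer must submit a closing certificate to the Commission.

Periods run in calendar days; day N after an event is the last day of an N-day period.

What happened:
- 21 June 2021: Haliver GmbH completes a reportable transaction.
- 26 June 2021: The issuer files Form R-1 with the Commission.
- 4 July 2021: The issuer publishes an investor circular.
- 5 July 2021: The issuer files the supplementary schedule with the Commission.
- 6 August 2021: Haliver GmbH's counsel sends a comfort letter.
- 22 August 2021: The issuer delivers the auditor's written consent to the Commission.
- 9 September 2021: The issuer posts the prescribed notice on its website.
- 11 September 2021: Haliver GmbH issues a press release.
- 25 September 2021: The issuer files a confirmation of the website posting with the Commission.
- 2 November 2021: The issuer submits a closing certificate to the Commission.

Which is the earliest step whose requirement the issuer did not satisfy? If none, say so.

Step 2

(1) due by 21 June 2021 + 7 days = 28 June 2021; 26 June 2021 is within that limit.
(2) the permitted window runs from 26 June 2021 + 10 = 6 July 2021 to 26 June 2021 + 19 = 15 July 2021; done 4 July 2021 — 2 days before the window opened.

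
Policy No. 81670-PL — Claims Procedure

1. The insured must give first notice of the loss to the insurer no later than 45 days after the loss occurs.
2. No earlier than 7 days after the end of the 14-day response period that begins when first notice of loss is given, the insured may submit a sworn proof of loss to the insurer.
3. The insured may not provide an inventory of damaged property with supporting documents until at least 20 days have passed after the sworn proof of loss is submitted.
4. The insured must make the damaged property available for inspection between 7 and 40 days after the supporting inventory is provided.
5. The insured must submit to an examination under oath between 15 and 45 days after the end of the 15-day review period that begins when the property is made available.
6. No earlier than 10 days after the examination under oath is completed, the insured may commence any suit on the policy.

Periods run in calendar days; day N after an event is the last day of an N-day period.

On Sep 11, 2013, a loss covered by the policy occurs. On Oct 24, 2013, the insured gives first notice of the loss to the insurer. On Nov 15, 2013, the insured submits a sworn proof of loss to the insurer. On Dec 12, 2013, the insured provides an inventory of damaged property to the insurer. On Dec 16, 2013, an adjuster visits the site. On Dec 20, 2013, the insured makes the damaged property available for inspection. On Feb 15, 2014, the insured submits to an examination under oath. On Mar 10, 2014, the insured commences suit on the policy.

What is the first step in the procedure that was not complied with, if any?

None — every step was satisfied

(1) due by Sep 11, 2013 + 45 days = Oct 26, 2013; completed Oct 24, 2013, before the deadline.
(2) permitted from Nov 7, 2013 + 7 days = Nov 14, 2013 onward; done Nov 15, 2013, after the minimum wait.
(3) permitted from Nov 15, 2013 + 20 days = Dec 5, 2013 onward; Dec 12, 2013 is on or after that date.
(4) the permitted window runs from Dec 12, 2013 + 7 = Dec 19, 2013 to Dec 12, 2013 + 40 = Jan 21, 2014; Dec 20, 2013 falls inside that range.
(5) the permitted window runs from Jan 4, 2014 + 15 = Jan 19, 2014 to Jan 4, 2014 + 45 = Feb 18, 2014; done Feb 15, 2014, which is between those dates.
(6) permitted from Feb 15, 2014 + 10 days = Feb 25, 2014 onward; Mar 10, 2014 is on or after that date.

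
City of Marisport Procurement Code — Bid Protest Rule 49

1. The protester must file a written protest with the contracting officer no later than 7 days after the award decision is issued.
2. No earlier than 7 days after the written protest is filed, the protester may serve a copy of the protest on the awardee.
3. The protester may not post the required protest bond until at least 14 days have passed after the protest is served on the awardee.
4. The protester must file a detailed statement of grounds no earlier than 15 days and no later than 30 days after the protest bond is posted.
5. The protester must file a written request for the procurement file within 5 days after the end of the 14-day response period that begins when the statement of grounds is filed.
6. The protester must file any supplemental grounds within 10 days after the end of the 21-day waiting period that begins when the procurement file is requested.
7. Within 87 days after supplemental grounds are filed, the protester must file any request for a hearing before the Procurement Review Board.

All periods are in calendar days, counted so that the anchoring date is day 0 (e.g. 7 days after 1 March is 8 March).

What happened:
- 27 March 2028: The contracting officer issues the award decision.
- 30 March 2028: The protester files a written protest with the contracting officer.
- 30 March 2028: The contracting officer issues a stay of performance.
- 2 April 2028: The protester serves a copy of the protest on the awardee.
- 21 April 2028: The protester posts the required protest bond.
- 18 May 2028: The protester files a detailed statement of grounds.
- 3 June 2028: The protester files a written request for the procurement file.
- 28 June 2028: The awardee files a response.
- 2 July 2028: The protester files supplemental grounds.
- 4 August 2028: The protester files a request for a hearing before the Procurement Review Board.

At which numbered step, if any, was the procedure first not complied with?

Step 1: 7 days after 27 March 2028 (when the award decision is issued) is 3 April 2028; completed 30 March 2028, before the deadline.
Step 2: the earliest permitted date is 7 days after 30 March 2028 (when the written protest is filed), i.e. 6 April 2028; 2 April 2028 is 4 days before the earliest permitted date.

Step 2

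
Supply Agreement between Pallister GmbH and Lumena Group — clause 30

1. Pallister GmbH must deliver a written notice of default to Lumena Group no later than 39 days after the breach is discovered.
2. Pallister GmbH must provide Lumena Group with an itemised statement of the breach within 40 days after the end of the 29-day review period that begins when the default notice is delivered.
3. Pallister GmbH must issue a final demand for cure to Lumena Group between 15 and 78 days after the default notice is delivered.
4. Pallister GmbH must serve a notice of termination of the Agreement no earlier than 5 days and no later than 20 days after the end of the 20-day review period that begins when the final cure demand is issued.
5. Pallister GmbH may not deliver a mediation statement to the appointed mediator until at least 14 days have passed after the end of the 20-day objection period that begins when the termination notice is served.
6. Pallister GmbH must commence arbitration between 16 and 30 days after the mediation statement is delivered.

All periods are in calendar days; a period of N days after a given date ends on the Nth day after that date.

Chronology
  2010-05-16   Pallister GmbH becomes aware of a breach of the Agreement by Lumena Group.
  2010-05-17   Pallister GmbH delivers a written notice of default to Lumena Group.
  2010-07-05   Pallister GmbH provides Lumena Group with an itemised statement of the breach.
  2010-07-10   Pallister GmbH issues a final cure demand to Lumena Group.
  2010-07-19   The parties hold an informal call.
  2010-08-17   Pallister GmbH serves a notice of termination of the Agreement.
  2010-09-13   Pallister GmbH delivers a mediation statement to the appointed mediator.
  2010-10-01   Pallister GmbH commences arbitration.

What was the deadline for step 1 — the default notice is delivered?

2010-06-24

Step 1 runs from 2010-05-16, when the breach is discovered. 39 days after 2010-05-16 is 2010-06-24.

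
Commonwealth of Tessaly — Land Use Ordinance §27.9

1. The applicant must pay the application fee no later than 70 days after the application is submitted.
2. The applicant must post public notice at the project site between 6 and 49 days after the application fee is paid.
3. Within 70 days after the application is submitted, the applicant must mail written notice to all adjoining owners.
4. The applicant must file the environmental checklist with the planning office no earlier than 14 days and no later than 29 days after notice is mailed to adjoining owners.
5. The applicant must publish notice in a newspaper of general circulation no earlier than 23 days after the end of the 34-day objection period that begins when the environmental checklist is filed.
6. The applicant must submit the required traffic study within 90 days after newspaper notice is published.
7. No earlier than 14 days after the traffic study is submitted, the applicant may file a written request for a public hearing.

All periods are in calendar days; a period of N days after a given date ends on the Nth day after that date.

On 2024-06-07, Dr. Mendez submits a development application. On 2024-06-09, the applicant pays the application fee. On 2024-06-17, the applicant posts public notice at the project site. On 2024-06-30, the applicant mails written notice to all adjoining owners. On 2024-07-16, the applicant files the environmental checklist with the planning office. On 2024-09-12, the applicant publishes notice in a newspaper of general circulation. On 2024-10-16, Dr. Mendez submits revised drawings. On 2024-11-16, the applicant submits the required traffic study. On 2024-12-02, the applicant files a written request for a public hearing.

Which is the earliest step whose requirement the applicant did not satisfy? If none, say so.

None — every step was satisfied

Step 1 — counting 70 days from 2024-06-07 (when the application is submitted) gives a deadline of 2024-08-16; completed 2024-06-09, before the deadline.
Step 2 — 6 and 49 days from 2024-06-09 (when the application fee is paid) are 2024-06-15 and 2024-07-28 respectively; 2024-06-17 falls inside that range.
Step 3 — counting 70 days from 2024-06-07 (when the application is submitted) gives a deadline of 2024-08-16; completed 2024-06-30, before the deadline.
Step 4 — 14 and 29 days from 2024-06-30 (when notice is mailed to adjoining owners) are 2024-07-14 and 2024-07-29 respectively; done 2024-07-16 — within the window.
Step 5 — must wait 23 days from 2024-08-19 (end of the 34-day objection period, which began when the environmental checklist is filed on 2024-07-16), so not before 2024-09-11; 2024-09-12 is on or after that date.
Step 6 — counting 90 days from 2024-09-12 (when newspaper notice is published) gives a deadline of 2024-12-11; completed 2024-11-16, before the deadline.
Step 7 — must wait 14 days from 2024-11-16 (when the traffic study is submitted), so not before 2024-11-30; done 2024-12-02, after the minimum wait.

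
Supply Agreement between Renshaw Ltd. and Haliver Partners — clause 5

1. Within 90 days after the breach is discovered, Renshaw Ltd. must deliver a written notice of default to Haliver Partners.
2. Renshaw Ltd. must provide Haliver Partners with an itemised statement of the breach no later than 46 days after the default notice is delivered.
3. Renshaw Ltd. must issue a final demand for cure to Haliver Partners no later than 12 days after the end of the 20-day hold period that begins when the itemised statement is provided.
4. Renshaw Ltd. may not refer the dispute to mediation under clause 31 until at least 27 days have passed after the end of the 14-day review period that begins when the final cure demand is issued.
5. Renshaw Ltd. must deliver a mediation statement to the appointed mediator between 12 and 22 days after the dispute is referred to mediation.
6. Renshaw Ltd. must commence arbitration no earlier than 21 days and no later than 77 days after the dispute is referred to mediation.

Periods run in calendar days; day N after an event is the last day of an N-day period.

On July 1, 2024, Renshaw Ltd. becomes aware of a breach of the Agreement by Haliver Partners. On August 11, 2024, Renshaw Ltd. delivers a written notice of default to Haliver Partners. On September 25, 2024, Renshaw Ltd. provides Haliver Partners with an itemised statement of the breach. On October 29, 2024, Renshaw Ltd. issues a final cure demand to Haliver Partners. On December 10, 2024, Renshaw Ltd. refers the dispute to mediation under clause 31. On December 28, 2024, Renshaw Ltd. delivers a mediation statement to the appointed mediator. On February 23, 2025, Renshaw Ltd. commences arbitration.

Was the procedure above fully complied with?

No

(1) due by July 1, 2024 + 90 days = September 29, 2024; completed August 11, 2024, before the deadline.
(2) due by August 11, 2024 + 46 days = September 26, 2024; done September 25, 2024 — timely.
(3) due by October 15, 2024 + 12 days = October 27, 2024; done October 29, 2024 — 2 days late.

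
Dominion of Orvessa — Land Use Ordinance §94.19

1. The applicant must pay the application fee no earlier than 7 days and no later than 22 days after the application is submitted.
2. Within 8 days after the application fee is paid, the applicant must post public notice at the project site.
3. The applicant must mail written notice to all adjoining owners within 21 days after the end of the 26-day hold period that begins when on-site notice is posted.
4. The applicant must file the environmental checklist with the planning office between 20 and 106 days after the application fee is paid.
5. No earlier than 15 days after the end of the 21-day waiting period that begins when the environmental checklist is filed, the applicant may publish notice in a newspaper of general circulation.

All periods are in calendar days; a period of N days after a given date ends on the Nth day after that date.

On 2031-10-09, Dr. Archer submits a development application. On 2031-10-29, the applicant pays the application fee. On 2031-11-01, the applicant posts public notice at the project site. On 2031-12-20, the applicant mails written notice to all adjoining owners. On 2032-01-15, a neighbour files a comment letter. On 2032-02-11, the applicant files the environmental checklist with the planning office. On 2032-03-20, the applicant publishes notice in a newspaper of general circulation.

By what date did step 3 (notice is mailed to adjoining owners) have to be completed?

2031-12-18

On-site notice is posted on 2031-11-01; the 26-day hold period therefore ends 2031-11-27, and step 3 runs from that date. 21 days after 2031-11-27 is 2031-12-18.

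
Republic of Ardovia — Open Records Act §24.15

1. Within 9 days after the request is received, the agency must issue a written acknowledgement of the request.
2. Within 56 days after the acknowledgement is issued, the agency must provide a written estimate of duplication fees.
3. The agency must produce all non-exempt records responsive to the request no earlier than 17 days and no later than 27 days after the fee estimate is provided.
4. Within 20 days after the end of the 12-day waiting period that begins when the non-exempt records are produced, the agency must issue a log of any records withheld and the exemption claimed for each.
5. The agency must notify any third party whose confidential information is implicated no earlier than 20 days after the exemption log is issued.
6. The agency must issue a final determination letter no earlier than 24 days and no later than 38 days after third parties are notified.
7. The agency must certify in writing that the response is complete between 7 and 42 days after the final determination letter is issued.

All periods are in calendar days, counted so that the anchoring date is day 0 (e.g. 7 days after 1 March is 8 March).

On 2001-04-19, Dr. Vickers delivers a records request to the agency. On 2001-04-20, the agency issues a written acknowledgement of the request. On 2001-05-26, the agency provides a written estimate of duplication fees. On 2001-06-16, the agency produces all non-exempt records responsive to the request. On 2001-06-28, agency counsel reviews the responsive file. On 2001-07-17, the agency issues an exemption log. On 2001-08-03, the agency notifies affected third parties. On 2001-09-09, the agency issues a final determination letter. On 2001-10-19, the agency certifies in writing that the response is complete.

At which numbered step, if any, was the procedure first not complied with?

Step 1 — counting 9 days from 2001-04-19 (when the request is received) gives a deadline of 2001-04-28; done 2001-04-20 — timely.
Step 2 — counting 56 days from 2001-04-20 (when the acknowledgement is issued) gives a deadline of 2001-06-15; completed 2001-05-26, before the deadline.
Step 3 — 17 and 27 days from 2001-05-26 (when the fee estimate is provided) are 2001-06-12 and 2001-06-22 respectively; done 2001-06-16, which is between those dates.
Step 4 — counting 20 days from 2001-06-28 (end of the 12-day waiting period, which began when the non-exempt records are produced on 2001-06-16) gives a deadline of 2001-07-18; done 2001-07-17 — timely.
Step 5 — must wait 20 days from 2001-07-17 (when the exemption log is issued), so not before 2001-08-06; done 2001-08-03 — 3 days too early.

Step 5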